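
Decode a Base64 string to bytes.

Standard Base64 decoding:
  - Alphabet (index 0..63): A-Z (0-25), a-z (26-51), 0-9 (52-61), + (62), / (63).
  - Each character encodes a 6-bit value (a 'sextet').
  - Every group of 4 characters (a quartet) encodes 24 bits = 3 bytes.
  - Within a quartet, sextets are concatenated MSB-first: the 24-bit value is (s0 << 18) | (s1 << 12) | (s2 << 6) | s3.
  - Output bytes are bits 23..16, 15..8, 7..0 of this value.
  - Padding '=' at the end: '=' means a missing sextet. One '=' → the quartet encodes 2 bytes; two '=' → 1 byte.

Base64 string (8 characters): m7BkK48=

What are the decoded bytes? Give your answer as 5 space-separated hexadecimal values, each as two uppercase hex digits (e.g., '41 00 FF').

After char 0 ('m'=38): chars_in_quartet=1 acc=0x26 bytes_emitted=0
After char 1 ('7'=59): chars_in_quartet=2 acc=0x9BB bytes_emitted=0
After char 2 ('B'=1): chars_in_quartet=3 acc=0x26EC1 bytes_emitted=0
After char 3 ('k'=36): chars_in_quartet=4 acc=0x9BB064 -> emit 9B B0 64, reset; bytes_emitted=3
After char 4 ('K'=10): chars_in_quartet=1 acc=0xA bytes_emitted=3
After char 5 ('4'=56): chars_in_quartet=2 acc=0x2B8 bytes_emitted=3
After char 6 ('8'=60): chars_in_quartet=3 acc=0xAE3C bytes_emitted=3
Padding '=': partial quartet acc=0xAE3C -> emit 2B 8F; bytes_emitted=5

Answer: 9B B0 64 2B 8F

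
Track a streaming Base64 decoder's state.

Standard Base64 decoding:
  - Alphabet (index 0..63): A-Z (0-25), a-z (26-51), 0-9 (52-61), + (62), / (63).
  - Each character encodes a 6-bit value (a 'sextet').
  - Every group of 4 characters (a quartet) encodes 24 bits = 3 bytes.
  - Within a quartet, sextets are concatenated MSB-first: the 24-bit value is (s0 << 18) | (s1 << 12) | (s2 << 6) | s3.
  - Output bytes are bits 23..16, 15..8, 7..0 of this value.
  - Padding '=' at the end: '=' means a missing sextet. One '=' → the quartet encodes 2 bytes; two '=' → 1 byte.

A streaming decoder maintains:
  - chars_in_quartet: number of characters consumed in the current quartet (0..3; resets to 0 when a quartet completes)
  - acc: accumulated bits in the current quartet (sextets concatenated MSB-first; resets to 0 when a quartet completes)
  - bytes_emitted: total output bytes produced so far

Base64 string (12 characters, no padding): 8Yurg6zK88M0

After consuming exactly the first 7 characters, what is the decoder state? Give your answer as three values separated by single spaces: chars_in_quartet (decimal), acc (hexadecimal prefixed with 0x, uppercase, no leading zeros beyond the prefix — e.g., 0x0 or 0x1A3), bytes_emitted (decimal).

After char 0 ('8'=60): chars_in_quartet=1 acc=0x3C bytes_emitted=0
After char 1 ('Y'=24): chars_in_quartet=2 acc=0xF18 bytes_emitted=0
After char 2 ('u'=46): chars_in_quartet=3 acc=0x3C62E bytes_emitted=0
After char 3 ('r'=43): chars_in_quartet=4 acc=0xF18BAB -> emit F1 8B AB, reset; bytes_emitted=3
After char 4 ('g'=32): chars_in_quartet=1 acc=0x20 bytes_emitted=3
After char 5 ('6'=58): chars_in_quartet=2 acc=0x83A bytes_emitted=3
After char 6 ('z'=51): chars_in_quartet=3 acc=0x20EB3 bytes_emitted=3

Answer: 3 0x20EB3 3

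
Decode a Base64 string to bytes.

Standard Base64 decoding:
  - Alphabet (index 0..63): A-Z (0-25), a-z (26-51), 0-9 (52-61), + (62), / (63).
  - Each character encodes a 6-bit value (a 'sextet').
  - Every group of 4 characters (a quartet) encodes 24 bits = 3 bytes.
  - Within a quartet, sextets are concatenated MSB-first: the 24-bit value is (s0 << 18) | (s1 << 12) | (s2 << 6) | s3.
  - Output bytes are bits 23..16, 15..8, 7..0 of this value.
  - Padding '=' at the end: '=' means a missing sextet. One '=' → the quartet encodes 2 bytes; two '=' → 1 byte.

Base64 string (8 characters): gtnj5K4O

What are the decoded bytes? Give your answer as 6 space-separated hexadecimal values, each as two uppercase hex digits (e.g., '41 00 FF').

After char 0 ('g'=32): chars_in_quartet=1 acc=0x20 bytes_emitted=0
After char 1 ('t'=45): chars_in_quartet=2 acc=0x82D bytes_emitted=0
After char 2 ('n'=39): chars_in_quartet=3 acc=0x20B67 bytes_emitted=0
After char 3 ('j'=35): chars_in_quartet=4 acc=0x82D9E3 -> emit 82 D9 E3, reset; bytes_emitted=3
After char 4 ('5'=57): chars_in_quartet=1 acc=0x39 bytes_emitted=3
After char 5 ('K'=10): chars_in_quartet=2 acc=0xE4A bytes_emitted=3
After char 6 ('4'=56): chars_in_quartet=3 acc=0x392B8 bytes_emitted=3
After char 7 ('O'=14): chars_in_quartet=4 acc=0xE4AE0E -> emit E4 AE 0E, reset; bytes_emitted=6

Answer: 82 D9 E3 E4 AE 0E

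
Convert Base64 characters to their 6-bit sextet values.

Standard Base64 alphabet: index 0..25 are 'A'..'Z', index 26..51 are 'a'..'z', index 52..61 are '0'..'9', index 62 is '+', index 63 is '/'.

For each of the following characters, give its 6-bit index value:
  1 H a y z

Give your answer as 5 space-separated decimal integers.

Answer: 53 7 26 50 51

Derivation:
'1': 0..9 range, 52 + ord('1') − ord('0') = 53
'H': A..Z range, ord('H') − ord('A') = 7
'a': a..z range, 26 + ord('a') − ord('a') = 26
'y': a..z range, 26 + ord('y') − ord('a') = 50
'z': a..z range, 26 + ord('z') − ord('a') = 51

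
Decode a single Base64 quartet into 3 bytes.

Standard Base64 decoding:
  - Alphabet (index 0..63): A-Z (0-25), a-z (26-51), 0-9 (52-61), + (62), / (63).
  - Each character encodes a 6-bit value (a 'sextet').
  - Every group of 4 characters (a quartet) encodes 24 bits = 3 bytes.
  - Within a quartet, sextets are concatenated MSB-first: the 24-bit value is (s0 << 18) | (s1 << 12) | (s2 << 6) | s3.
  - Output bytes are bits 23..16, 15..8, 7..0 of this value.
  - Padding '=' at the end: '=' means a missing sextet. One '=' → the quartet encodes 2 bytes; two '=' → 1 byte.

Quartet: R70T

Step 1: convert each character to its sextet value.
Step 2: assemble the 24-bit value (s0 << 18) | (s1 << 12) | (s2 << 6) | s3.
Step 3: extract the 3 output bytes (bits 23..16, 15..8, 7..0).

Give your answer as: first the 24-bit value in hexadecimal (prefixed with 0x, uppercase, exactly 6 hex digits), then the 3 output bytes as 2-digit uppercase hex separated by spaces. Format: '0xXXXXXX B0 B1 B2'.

Sextets: R=17, 7=59, 0=52, T=19
24-bit: (17<<18) | (59<<12) | (52<<6) | 19
      = 0x440000 | 0x03B000 | 0x000D00 | 0x000013
      = 0x47BD13
Bytes: (v>>16)&0xFF=47, (v>>8)&0xFF=BD, v&0xFF=13

Answer: 0x47BD13 47 BD 13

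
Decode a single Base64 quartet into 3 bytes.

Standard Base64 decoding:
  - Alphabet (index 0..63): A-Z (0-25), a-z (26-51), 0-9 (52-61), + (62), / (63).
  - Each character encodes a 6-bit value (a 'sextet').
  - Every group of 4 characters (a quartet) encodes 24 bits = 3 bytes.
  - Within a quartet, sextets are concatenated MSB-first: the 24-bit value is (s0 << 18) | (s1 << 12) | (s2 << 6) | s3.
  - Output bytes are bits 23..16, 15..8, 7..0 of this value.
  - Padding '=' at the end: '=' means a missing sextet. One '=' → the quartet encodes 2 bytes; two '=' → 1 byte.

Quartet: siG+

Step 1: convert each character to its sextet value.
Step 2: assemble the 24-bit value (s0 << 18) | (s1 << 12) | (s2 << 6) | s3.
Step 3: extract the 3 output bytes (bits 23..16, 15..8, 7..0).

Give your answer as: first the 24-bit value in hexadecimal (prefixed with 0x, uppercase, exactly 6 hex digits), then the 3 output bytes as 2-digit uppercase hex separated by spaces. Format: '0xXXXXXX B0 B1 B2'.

Answer: 0xB221BE B2 21 BE

Derivation:
Sextets: s=44, i=34, G=6, +=62
24-bit: (44<<18) | (34<<12) | (6<<6) | 62
      = 0xB00000 | 0x022000 | 0x000180 | 0x00003E
      = 0xB221BE
Bytes: (v>>16)&0xFF=B2, (v>>8)&0xFF=21, v&0xFF=BE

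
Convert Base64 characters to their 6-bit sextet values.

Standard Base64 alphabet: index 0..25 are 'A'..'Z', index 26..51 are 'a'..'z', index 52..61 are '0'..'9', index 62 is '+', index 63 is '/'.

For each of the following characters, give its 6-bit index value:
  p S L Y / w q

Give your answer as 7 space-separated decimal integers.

'p': a..z range, 26 + ord('p') − ord('a') = 41
'S': A..Z range, ord('S') − ord('A') = 18
'L': A..Z range, ord('L') − ord('A') = 11
'Y': A..Z range, ord('Y') − ord('A') = 24
'/': index 63
'w': a..z range, 26 + ord('w') − ord('a') = 48
'q': a..z range, 26 + ord('q') − ord('a') = 42

Answer: 41 18 11 24 63 48 42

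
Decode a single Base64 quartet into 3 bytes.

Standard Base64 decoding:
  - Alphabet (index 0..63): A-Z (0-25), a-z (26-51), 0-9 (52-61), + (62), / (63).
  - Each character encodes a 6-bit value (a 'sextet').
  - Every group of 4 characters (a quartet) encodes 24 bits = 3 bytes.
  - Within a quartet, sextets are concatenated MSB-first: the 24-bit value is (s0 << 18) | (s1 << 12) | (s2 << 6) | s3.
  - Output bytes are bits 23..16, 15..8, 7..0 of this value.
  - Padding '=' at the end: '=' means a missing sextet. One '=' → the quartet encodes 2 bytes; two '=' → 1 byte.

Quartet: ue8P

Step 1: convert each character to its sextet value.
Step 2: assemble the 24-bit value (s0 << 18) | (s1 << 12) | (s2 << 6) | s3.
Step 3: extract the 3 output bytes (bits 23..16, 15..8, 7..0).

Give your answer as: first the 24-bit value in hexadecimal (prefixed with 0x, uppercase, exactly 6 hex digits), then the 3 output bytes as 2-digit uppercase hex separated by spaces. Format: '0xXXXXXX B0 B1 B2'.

Sextets: u=46, e=30, 8=60, P=15
24-bit: (46<<18) | (30<<12) | (60<<6) | 15
      = 0xB80000 | 0x01E000 | 0x000F00 | 0x00000F
      = 0xB9EF0F
Bytes: (v>>16)&0xFF=B9, (v>>8)&0xFF=EF, v&0xFF=0F

Answer: 0xB9EF0F B9 EF 0F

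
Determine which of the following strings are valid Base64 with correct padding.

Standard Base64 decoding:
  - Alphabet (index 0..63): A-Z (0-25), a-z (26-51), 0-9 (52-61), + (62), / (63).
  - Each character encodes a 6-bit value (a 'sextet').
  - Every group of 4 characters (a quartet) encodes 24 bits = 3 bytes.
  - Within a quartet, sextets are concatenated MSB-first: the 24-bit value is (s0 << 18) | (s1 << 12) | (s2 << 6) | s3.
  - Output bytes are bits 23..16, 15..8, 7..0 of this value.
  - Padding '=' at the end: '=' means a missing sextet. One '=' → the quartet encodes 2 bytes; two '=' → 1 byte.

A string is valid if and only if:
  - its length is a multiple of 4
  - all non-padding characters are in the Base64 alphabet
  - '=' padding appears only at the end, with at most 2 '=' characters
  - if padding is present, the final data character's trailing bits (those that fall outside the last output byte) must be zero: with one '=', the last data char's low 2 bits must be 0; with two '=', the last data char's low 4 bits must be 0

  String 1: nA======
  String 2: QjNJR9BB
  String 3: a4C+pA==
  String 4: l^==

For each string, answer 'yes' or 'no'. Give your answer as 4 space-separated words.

Answer: no yes yes no

Derivation:
String 1: 'nA======' → invalid (6 pad chars (max 2))
String 2: 'QjNJR9BB' → valid
String 3: 'a4C+pA==' → valid
String 4: 'l^==' → invalid (bad char(s): ['^'])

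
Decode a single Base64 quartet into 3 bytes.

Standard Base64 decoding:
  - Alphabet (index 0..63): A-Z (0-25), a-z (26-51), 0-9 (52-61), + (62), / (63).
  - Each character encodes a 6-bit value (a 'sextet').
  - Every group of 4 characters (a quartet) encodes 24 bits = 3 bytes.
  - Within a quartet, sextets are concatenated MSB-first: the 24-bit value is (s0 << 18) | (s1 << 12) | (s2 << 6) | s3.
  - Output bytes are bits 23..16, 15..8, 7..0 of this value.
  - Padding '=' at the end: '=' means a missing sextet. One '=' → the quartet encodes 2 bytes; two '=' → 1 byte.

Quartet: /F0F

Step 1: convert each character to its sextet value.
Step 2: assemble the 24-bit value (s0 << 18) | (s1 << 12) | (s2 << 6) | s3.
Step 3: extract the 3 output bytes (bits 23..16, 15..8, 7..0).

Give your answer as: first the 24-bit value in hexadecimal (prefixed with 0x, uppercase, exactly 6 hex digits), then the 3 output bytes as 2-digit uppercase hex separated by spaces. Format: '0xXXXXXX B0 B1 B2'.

Answer: 0xFC5D05 FC 5D 05

Derivation:
Sextets: /=63, F=5, 0=52, F=5
24-bit: (63<<18) | (5<<12) | (52<<6) | 5
      = 0xFC0000 | 0x005000 | 0x000D00 | 0x000005
      = 0xFC5D05
Bytes: (v>>16)&0xFF=FC, (v>>8)&0xFF=5D, v&0xFF=05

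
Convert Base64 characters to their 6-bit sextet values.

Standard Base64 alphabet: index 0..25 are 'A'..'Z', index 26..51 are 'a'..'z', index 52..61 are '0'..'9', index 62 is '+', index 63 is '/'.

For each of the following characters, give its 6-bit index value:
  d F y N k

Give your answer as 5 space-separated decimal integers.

'd': a..z range, 26 + ord('d') − ord('a') = 29
'F': A..Z range, ord('F') − ord('A') = 5
'y': a..z range, 26 + ord('y') − ord('a') = 50
'N': A..Z range, ord('N') − ord('A') = 13
'k': a..z range, 26 + ord('k') − ord('a') = 36

Answer: 29 5 50 13 36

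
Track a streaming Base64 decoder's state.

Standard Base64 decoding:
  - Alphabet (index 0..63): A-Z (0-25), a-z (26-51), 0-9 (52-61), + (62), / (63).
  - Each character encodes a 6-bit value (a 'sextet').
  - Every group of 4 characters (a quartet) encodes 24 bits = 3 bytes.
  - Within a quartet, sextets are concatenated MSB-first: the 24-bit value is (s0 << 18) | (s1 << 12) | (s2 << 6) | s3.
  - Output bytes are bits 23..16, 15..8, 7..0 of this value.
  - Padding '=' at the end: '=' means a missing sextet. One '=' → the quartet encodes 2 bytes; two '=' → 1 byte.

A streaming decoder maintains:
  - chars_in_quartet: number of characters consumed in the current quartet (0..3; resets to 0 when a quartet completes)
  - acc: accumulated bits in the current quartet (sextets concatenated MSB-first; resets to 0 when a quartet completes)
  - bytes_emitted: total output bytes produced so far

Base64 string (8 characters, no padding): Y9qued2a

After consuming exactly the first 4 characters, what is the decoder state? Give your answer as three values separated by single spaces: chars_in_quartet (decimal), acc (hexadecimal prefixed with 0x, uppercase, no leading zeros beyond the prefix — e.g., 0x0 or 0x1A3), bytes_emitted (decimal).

Answer: 0 0x0 3

Derivation:
After char 0 ('Y'=24): chars_in_quartet=1 acc=0x18 bytes_emitted=0
After char 1 ('9'=61): chars_in_quartet=2 acc=0x63D bytes_emitted=0
After char 2 ('q'=42): chars_in_quartet=3 acc=0x18F6A bytes_emitted=0
After char 3 ('u'=46): chars_in_quartet=4 acc=0x63DAAE -> emit 63 DA AE, reset; bytes_emitted=3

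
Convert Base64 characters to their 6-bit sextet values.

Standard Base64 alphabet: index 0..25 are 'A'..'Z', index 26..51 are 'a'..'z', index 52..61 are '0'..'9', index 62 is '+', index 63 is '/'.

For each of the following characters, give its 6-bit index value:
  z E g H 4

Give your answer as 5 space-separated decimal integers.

'z': a..z range, 26 + ord('z') − ord('a') = 51
'E': A..Z range, ord('E') − ord('A') = 4
'g': a..z range, 26 + ord('g') − ord('a') = 32
'H': A..Z range, ord('H') − ord('A') = 7
'4': 0..9 range, 52 + ord('4') − ord('0') = 56

Answer: 51 4 32 7 56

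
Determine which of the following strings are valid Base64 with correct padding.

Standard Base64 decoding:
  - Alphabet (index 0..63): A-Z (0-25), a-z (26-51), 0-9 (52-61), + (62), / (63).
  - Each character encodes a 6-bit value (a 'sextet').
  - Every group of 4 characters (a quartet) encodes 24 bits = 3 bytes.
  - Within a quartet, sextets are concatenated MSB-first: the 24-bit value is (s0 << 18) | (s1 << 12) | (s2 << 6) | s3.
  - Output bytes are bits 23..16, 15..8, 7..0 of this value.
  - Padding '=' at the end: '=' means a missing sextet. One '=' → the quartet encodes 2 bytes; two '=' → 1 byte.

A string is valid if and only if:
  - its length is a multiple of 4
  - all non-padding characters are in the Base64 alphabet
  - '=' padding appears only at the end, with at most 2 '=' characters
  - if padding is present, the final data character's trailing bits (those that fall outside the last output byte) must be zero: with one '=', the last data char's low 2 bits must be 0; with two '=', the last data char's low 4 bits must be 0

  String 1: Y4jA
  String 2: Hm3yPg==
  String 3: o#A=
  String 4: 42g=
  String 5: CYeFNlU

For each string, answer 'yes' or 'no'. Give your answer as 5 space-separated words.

Answer: yes yes no yes no

Derivation:
String 1: 'Y4jA' → valid
String 2: 'Hm3yPg==' → valid
String 3: 'o#A=' → invalid (bad char(s): ['#'])
String 4: '42g=' → valid
String 5: 'CYeFNlU' → invalid (len=7 not mult of 4)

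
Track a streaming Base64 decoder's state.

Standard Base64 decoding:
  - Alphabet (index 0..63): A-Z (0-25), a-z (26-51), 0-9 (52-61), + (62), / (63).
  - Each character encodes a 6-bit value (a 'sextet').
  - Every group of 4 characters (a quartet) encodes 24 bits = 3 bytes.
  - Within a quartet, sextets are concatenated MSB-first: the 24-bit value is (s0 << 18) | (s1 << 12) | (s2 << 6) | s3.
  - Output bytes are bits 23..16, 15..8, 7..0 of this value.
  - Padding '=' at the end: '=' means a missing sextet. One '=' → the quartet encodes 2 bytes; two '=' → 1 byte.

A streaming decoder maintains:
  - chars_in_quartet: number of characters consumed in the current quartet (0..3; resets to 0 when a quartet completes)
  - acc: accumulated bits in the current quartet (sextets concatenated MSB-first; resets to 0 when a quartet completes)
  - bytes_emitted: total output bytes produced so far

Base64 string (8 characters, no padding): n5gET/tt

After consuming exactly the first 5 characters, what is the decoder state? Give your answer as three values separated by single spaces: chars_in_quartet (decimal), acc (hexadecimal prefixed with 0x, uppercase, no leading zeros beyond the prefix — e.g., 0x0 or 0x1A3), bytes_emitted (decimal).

After char 0 ('n'=39): chars_in_quartet=1 acc=0x27 bytes_emitted=0
After char 1 ('5'=57): chars_in_quartet=2 acc=0x9F9 bytes_emitted=0
After char 2 ('g'=32): chars_in_quartet=3 acc=0x27E60 bytes_emitted=0
After char 3 ('E'=4): chars_in_quartet=4 acc=0x9F9804 -> emit 9F 98 04, reset; bytes_emitted=3
After char 4 ('T'=19): chars_in_quartet=1 acc=0x13 bytes_emitted=3

Answer: 1 0x13 3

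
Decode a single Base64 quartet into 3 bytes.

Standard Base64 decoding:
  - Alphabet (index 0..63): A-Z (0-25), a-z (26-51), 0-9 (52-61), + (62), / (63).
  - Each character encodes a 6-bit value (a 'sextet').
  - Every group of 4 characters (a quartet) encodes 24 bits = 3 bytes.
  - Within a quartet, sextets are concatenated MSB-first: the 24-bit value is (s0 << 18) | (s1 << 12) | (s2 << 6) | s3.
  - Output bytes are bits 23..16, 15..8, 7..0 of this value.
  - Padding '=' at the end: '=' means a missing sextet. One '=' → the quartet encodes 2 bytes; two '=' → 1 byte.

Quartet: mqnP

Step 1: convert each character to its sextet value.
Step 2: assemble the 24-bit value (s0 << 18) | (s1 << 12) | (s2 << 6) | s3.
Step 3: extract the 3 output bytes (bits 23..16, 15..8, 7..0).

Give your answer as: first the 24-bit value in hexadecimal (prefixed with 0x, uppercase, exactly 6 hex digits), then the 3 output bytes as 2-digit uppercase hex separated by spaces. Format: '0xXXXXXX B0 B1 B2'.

Answer: 0x9AA9CF 9A A9 CF

Derivation:
Sextets: m=38, q=42, n=39, P=15
24-bit: (38<<18) | (42<<12) | (39<<6) | 15
      = 0x980000 | 0x02A000 | 0x0009C0 | 0x00000F
      = 0x9AA9CF
Bytes: (v>>16)&0xFF=9A, (v>>8)&0xFF=A9, v&0xFF=CF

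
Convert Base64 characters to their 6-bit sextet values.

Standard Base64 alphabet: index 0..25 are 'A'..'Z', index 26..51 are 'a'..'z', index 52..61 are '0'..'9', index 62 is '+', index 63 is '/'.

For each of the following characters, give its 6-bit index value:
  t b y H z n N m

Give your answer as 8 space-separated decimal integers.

Answer: 45 27 50 7 51 39 13 38

Derivation:
't': a..z range, 26 + ord('t') − ord('a') = 45
'b': a..z range, 26 + ord('b') − ord('a') = 27
'y': a..z range, 26 + ord('y') − ord('a') = 50
'H': A..Z range, ord('H') − ord('A') = 7
'z': a..z range, 26 + ord('z') − ord('a') = 51
'n': a..z range, 26 + ord('n') − ord('a') = 39
'N': A..Z range, ord('N') − ord('A') = 13
'm': a..z range, 26 + ord('m') − ord('a') = 38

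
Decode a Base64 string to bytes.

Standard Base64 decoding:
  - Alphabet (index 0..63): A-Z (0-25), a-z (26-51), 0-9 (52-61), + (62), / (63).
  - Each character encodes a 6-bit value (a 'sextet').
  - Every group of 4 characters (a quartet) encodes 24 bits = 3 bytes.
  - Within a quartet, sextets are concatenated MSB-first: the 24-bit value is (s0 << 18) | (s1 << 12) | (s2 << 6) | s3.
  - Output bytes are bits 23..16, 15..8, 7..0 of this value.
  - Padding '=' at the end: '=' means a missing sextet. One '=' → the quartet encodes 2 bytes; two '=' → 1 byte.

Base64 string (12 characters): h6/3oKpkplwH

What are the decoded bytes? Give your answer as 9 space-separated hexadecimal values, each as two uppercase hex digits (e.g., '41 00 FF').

After char 0 ('h'=33): chars_in_quartet=1 acc=0x21 bytes_emitted=0
After char 1 ('6'=58): chars_in_quartet=2 acc=0x87A bytes_emitted=0
After char 2 ('/'=63): chars_in_quartet=3 acc=0x21EBF bytes_emitted=0
After char 3 ('3'=55): chars_in_quartet=4 acc=0x87AFF7 -> emit 87 AF F7, reset; bytes_emitted=3
After char 4 ('o'=40): chars_in_quartet=1 acc=0x28 bytes_emitted=3
After char 5 ('K'=10): chars_in_quartet=2 acc=0xA0A bytes_emitted=3
After char 6 ('p'=41): chars_in_quartet=3 acc=0x282A9 bytes_emitted=3
After char 7 ('k'=36): chars_in_quartet=4 acc=0xA0AA64 -> emit A0 AA 64, reset; bytes_emitted=6
After char 8 ('p'=41): chars_in_quartet=1 acc=0x29 bytes_emitted=6
After char 9 ('l'=37): chars_in_quartet=2 acc=0xA65 bytes_emitted=6
After char 10 ('w'=48): chars_in_quartet=3 acc=0x29970 bytes_emitted=6
After char 11 ('H'=7): chars_in_quartet=4 acc=0xA65C07 -> emit A6 5C 07, reset; bytes_emitted=9

Answer: 87 AF F7 A0 AA 64 A6 5C 07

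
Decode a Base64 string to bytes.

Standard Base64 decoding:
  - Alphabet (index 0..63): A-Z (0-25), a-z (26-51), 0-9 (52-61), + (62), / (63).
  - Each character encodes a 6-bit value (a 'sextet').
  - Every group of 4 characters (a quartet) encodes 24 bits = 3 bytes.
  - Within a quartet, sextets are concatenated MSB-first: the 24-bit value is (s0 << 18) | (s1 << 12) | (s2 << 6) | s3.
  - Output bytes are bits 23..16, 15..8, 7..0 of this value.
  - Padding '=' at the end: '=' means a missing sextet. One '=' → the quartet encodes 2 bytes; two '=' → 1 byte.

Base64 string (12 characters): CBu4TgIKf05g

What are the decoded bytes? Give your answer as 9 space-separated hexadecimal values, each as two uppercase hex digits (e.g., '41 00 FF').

Answer: 08 1B B8 4E 02 0A 7F 4E 60

Derivation:
After char 0 ('C'=2): chars_in_quartet=1 acc=0x2 bytes_emitted=0
After char 1 ('B'=1): chars_in_quartet=2 acc=0x81 bytes_emitted=0
After char 2 ('u'=46): chars_in_quartet=3 acc=0x206E bytes_emitted=0
After char 3 ('4'=56): chars_in_quartet=4 acc=0x81BB8 -> emit 08 1B B8, reset; bytes_emitted=3
After char 4 ('T'=19): chars_in_quartet=1 acc=0x13 bytes_emitted=3
After char 5 ('g'=32): chars_in_quartet=2 acc=0x4E0 bytes_emitted=3
After char 6 ('I'=8): chars_in_quartet=3 acc=0x13808 bytes_emitted=3
After char 7 ('K'=10): chars_in_quartet=4 acc=0x4E020A -> emit 4E 02 0A, reset; bytes_emitted=6
After char 8 ('f'=31): chars_in_quartet=1 acc=0x1F bytes_emitted=6
After char 9 ('0'=52): chars_in_quartet=2 acc=0x7F4 bytes_emitted=6
After char 10 ('5'=57): chars_in_quartet=3 acc=0x1FD39 bytes_emitted=6
After char 11 ('g'=32): chars_in_quartet=4 acc=0x7F4E60 -> emit 7F 4E 60, reset; bytes_emitted=9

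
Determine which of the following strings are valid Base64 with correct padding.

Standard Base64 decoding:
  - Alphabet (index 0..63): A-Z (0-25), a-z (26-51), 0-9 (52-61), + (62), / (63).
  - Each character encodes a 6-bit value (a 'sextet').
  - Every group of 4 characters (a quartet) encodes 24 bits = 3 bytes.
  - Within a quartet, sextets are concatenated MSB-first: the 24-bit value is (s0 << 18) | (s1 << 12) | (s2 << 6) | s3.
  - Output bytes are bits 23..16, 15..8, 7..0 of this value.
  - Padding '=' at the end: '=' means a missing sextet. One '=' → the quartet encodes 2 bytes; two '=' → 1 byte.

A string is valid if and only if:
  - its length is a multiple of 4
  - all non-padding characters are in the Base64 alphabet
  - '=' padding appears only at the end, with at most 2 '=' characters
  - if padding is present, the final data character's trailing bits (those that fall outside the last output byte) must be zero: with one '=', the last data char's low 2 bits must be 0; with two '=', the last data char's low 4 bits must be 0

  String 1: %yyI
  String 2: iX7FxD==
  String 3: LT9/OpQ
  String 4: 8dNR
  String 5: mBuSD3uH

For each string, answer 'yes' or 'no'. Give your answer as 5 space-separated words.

String 1: '%yyI' → invalid (bad char(s): ['%'])
String 2: 'iX7FxD==' → invalid (bad trailing bits)
String 3: 'LT9/OpQ' → invalid (len=7 not mult of 4)
String 4: '8dNR' → valid
String 5: 'mBuSD3uH' → valid

Answer: no no no yes yes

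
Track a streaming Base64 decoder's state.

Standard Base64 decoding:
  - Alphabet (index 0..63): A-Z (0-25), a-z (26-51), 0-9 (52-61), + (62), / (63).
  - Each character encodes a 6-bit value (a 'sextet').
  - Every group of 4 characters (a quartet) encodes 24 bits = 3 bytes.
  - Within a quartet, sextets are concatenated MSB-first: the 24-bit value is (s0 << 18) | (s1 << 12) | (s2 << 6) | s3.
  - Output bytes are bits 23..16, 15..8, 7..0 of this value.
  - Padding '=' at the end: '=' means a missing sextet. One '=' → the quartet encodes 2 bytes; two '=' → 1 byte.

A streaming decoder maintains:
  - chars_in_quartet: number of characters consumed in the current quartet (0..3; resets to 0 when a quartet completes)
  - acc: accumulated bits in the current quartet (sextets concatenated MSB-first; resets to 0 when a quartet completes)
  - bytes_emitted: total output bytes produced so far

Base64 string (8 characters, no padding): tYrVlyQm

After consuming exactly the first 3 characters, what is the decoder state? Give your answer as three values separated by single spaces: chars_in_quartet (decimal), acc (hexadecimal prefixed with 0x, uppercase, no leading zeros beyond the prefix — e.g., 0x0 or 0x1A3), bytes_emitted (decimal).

Answer: 3 0x2D62B 0

Derivation:
After char 0 ('t'=45): chars_in_quartet=1 acc=0x2D bytes_emitted=0
After char 1 ('Y'=24): chars_in_quartet=2 acc=0xB58 bytes_emitted=0
After char 2 ('r'=43): chars_in_quartet=3 acc=0x2D62B bytes_emitted=0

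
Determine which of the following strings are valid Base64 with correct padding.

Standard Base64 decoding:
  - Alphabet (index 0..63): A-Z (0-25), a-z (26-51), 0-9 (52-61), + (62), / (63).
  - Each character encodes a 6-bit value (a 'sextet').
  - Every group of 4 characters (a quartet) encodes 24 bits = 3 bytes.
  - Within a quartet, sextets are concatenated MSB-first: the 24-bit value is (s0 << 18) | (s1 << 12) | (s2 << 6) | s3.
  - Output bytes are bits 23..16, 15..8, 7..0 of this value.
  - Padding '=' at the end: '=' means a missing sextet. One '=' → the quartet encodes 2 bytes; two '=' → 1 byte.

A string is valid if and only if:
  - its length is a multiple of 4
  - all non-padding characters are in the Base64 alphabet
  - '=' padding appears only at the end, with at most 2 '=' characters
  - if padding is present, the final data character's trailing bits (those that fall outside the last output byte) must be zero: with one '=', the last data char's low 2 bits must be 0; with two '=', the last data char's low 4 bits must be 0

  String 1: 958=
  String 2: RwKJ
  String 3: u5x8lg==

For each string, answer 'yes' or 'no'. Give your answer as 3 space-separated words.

String 1: '958=' → valid
String 2: 'RwKJ' → valid
String 3: 'u5x8lg==' → valid

Answer: yes yes yes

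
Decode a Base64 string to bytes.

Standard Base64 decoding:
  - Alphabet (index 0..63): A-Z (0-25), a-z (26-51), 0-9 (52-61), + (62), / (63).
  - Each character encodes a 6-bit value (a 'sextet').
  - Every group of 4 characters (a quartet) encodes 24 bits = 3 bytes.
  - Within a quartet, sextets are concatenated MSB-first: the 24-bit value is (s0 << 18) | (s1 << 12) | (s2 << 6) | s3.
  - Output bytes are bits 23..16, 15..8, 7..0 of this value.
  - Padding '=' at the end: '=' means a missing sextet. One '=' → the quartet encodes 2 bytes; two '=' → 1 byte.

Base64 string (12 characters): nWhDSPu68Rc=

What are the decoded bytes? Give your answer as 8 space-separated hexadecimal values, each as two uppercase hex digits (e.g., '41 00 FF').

After char 0 ('n'=39): chars_in_quartet=1 acc=0x27 bytes_emitted=0
After char 1 ('W'=22): chars_in_quartet=2 acc=0x9D6 bytes_emitted=0
After char 2 ('h'=33): chars_in_quartet=3 acc=0x275A1 bytes_emitted=0
After char 3 ('D'=3): chars_in_quartet=4 acc=0x9D6843 -> emit 9D 68 43, reset; bytes_emitted=3
After char 4 ('S'=18): chars_in_quartet=1 acc=0x12 bytes_emitted=3
After char 5 ('P'=15): chars_in_quartet=2 acc=0x48F bytes_emitted=3
After char 6 ('u'=46): chars_in_quartet=3 acc=0x123EE bytes_emitted=3
After char 7 ('6'=58): chars_in_quartet=4 acc=0x48FBBA -> emit 48 FB BA, reset; bytes_emitted=6
After char 8 ('8'=60): chars_in_quartet=1 acc=0x3C bytes_emitted=6
After char 9 ('R'=17): chars_in_quartet=2 acc=0xF11 bytes_emitted=6
After char 10 ('c'=28): chars_in_quartet=3 acc=0x3C45C bytes_emitted=6
Padding '=': partial quartet acc=0x3C45C -> emit F1 17; bytes_emitted=8

Answer: 9D 68 43 48 FB BA F1 17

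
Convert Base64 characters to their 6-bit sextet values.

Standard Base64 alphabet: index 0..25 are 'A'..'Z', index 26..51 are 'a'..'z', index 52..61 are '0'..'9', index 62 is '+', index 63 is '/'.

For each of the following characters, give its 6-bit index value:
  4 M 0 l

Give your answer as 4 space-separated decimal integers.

'4': 0..9 range, 52 + ord('4') − ord('0') = 56
'M': A..Z range, ord('M') − ord('A') = 12
'0': 0..9 range, 52 + ord('0') − ord('0') = 52
'l': a..z range, 26 + ord('l') − ord('a') = 37

Answer: 56 12 52 37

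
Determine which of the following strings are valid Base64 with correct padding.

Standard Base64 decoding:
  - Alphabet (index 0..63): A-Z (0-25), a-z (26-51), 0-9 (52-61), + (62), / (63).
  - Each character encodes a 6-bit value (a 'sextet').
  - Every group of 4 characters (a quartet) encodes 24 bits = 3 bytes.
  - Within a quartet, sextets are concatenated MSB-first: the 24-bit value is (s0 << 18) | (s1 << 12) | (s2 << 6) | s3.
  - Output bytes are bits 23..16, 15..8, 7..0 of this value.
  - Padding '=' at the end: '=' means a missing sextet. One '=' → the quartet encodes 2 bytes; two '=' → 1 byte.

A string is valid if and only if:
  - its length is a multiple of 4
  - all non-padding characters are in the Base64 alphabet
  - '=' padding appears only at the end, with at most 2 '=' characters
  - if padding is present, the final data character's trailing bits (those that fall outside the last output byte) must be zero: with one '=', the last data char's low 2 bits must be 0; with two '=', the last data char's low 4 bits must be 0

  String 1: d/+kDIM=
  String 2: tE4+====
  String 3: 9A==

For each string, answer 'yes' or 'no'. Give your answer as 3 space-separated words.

Answer: yes no yes

Derivation:
String 1: 'd/+kDIM=' → valid
String 2: 'tE4+====' → invalid (4 pad chars (max 2))
String 3: '9A==' → valid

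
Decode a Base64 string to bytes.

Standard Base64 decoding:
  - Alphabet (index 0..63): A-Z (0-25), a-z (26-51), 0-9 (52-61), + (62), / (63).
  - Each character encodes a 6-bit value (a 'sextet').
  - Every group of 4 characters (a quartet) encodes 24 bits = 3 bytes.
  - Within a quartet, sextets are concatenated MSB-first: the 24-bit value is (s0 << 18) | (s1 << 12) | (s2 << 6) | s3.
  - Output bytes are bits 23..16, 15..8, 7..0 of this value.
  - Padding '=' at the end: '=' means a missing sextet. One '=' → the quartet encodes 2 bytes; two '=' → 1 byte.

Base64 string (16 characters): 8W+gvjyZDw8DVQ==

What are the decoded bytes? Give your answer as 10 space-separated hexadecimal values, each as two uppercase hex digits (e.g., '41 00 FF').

After char 0 ('8'=60): chars_in_quartet=1 acc=0x3C bytes_emitted=0
After char 1 ('W'=22): chars_in_quartet=2 acc=0xF16 bytes_emitted=0
After char 2 ('+'=62): chars_in_quartet=3 acc=0x3C5BE bytes_emitted=0
After char 3 ('g'=32): chars_in_quartet=4 acc=0xF16FA0 -> emit F1 6F A0, reset; bytes_emitted=3
After char 4 ('v'=47): chars_in_quartet=1 acc=0x2F bytes_emitted=3
After char 5 ('j'=35): chars_in_quartet=2 acc=0xBE3 bytes_emitted=3
After char 6 ('y'=50): chars_in_quartet=3 acc=0x2F8F2 bytes_emitted=3
After char 7 ('Z'=25): chars_in_quartet=4 acc=0xBE3C99 -> emit BE 3C 99, reset; bytes_emitted=6
After char 8 ('D'=3): chars_in_quartet=1 acc=0x3 bytes_emitted=6
After char 9 ('w'=48): chars_in_quartet=2 acc=0xF0 bytes_emitted=6
After char 10 ('8'=60): chars_in_quartet=3 acc=0x3C3C bytes_emitted=6
After char 11 ('D'=3): chars_in_quartet=4 acc=0xF0F03 -> emit 0F 0F 03, reset; bytes_emitted=9
After char 12 ('V'=21): chars_in_quartet=1 acc=0x15 bytes_emitted=9
After char 13 ('Q'=16): chars_in_quartet=2 acc=0x550 bytes_emitted=9
Padding '==': partial quartet acc=0x550 -> emit 55; bytes_emitted=10

Answer: F1 6F A0 BE 3C 99 0F 0F 03 55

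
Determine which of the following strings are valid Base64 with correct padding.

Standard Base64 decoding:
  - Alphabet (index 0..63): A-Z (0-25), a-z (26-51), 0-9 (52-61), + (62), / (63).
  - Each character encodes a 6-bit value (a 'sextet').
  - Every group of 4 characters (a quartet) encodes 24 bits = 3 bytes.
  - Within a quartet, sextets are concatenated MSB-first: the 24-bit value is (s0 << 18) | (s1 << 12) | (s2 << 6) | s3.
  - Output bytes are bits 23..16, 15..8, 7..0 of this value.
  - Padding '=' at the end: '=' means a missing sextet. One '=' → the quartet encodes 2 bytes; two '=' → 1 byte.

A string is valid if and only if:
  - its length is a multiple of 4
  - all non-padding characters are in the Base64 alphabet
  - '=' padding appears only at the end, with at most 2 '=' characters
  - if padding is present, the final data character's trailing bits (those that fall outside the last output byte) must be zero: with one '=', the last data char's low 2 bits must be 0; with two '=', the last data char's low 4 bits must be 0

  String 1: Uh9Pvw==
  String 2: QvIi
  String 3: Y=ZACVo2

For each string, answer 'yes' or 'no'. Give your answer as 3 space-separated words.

String 1: 'Uh9Pvw==' → valid
String 2: 'QvIi' → valid
String 3: 'Y=ZACVo2' → invalid (bad char(s): ['=']; '=' in middle)

Answer: yes yes no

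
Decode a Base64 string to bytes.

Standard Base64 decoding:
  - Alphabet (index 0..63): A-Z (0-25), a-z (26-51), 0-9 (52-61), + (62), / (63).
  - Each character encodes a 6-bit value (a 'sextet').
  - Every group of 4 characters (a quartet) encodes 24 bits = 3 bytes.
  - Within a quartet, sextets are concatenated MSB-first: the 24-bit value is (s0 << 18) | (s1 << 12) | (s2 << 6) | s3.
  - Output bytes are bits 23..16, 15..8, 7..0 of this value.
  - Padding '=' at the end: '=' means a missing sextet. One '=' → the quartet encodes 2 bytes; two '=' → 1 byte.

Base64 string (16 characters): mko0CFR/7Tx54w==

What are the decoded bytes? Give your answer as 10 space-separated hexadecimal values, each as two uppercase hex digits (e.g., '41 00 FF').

After char 0 ('m'=38): chars_in_quartet=1 acc=0x26 bytes_emitted=0
After char 1 ('k'=36): chars_in_quartet=2 acc=0x9A4 bytes_emitted=0
After char 2 ('o'=40): chars_in_quartet=3 acc=0x26928 bytes_emitted=0
After char 3 ('0'=52): chars_in_quartet=4 acc=0x9A4A34 -> emit 9A 4A 34, reset; bytes_emitted=3
After char 4 ('C'=2): chars_in_quartet=1 acc=0x2 bytes_emitted=3
After char 5 ('F'=5): chars_in_quartet=2 acc=0x85 bytes_emitted=3
After char 6 ('R'=17): chars_in_quartet=3 acc=0x2151 bytes_emitted=3
After char 7 ('/'=63): chars_in_quartet=4 acc=0x8547F -> emit 08 54 7F, reset; bytes_emitted=6
After char 8 ('7'=59): chars_in_quartet=1 acc=0x3B bytes_emitted=6
After char 9 ('T'=19): chars_in_quartet=2 acc=0xED3 bytes_emitted=6
After char 10 ('x'=49): chars_in_quartet=3 acc=0x3B4F1 bytes_emitted=6
After char 11 ('5'=57): chars_in_quartet=4 acc=0xED3C79 -> emit ED 3C 79, reset; bytes_emitted=9
After char 12 ('4'=56): chars_in_quartet=1 acc=0x38 bytes_emitted=9
After char 13 ('w'=48): chars_in_quartet=2 acc=0xE30 bytes_emitted=9
Padding '==': partial quartet acc=0xE30 -> emit E3; bytes_emitted=10

Answer: 9A 4A 34 08 54 7F ED 3C 79 E3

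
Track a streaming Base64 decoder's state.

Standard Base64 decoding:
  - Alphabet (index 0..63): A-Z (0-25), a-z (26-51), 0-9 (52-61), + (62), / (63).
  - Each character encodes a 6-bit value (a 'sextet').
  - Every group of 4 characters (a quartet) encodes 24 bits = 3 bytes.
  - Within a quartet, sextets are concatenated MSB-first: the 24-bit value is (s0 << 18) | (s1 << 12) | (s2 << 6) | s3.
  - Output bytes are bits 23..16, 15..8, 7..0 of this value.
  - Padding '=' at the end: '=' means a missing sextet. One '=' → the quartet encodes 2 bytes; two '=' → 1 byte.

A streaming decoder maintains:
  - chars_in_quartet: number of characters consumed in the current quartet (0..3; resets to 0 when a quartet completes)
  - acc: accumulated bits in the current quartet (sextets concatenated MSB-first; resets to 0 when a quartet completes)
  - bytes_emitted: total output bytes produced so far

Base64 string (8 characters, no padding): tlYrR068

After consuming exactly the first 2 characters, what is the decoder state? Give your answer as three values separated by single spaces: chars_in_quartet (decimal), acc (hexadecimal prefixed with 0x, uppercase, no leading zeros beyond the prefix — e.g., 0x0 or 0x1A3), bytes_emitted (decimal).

Answer: 2 0xB65 0

Derivation:
After char 0 ('t'=45): chars_in_quartet=1 acc=0x2D bytes_emitted=0
After char 1 ('l'=37): chars_in_quartet=2 acc=0xB65 bytes_emitted=0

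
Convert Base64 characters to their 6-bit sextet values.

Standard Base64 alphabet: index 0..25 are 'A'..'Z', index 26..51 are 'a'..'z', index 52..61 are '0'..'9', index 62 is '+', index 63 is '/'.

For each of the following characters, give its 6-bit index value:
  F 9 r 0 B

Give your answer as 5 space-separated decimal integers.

'F': A..Z range, ord('F') − ord('A') = 5
'9': 0..9 range, 52 + ord('9') − ord('0') = 61
'r': a..z range, 26 + ord('r') − ord('a') = 43
'0': 0..9 range, 52 + ord('0') − ord('0') = 52
'B': A..Z range, ord('B') − ord('A') = 1

Answer: 5 61 43 52 1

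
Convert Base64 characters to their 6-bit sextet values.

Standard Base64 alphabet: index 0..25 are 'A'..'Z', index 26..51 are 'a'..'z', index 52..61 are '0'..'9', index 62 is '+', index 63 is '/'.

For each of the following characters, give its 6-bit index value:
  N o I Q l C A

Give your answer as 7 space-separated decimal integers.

'N': A..Z range, ord('N') − ord('A') = 13
'o': a..z range, 26 + ord('o') − ord('a') = 40
'I': A..Z range, ord('I') − ord('A') = 8
'Q': A..Z range, ord('Q') − ord('A') = 16
'l': a..z range, 26 + ord('l') − ord('a') = 37
'C': A..Z range, ord('C') − ord('A') = 2
'A': A..Z range, ord('A') − ord('A') = 0

Answer: 13 40 8 16 37 2 0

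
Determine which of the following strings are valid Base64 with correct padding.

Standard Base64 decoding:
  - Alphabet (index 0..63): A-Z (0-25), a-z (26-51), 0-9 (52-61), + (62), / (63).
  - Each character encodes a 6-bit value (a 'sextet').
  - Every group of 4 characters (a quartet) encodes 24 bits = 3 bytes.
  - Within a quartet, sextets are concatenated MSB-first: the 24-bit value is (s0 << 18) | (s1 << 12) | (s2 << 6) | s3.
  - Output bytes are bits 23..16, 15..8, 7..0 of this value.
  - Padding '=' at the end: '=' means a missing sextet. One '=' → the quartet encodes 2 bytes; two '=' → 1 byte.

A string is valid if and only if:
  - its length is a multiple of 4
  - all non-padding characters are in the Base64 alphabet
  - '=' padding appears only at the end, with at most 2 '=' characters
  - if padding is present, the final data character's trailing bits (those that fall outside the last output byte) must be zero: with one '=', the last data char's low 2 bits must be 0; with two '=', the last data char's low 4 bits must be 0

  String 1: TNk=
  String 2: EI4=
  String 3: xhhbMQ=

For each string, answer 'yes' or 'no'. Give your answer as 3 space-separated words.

Answer: yes yes no

Derivation:
String 1: 'TNk=' → valid
String 2: 'EI4=' → valid
String 3: 'xhhbMQ=' → invalid (len=7 not mult of 4)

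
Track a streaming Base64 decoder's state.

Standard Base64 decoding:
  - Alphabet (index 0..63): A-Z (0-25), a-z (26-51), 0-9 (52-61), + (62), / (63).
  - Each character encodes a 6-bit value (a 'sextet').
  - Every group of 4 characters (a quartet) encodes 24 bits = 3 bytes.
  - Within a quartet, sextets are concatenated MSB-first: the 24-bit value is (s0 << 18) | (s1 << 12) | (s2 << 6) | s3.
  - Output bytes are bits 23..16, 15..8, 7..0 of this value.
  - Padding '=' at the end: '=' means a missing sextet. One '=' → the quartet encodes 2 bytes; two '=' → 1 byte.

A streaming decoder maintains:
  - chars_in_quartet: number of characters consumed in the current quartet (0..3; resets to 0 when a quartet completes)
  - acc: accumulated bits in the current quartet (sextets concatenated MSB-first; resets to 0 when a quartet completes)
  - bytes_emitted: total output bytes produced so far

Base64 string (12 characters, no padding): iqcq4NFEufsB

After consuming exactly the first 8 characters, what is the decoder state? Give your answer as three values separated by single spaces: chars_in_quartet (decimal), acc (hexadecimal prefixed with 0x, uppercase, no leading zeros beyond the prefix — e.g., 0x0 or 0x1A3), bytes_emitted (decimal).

Answer: 0 0x0 6

Derivation:
After char 0 ('i'=34): chars_in_quartet=1 acc=0x22 bytes_emitted=0
After char 1 ('q'=42): chars_in_quartet=2 acc=0x8AA bytes_emitted=0
After char 2 ('c'=28): chars_in_quartet=3 acc=0x22A9C bytes_emitted=0
After char 3 ('q'=42): chars_in_quartet=4 acc=0x8AA72A -> emit 8A A7 2A, reset; bytes_emitted=3
After char 4 ('4'=56): chars_in_quartet=1 acc=0x38 bytes_emitted=3
After char 5 ('N'=13): chars_in_quartet=2 acc=0xE0D bytes_emitted=3
After char 6 ('F'=5): chars_in_quartet=3 acc=0x38345 bytes_emitted=3
After char 7 ('E'=4): chars_in_quartet=4 acc=0xE0D144 -> emit E0 D1 44, reset; bytes_emitted=6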